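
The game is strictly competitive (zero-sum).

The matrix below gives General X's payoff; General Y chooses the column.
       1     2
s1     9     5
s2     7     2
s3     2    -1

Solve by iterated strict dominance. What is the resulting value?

5

Column 1 is strictly dominated by 2 for General Y (5<9, 2<7, -1<2); eliminate 1.
Row s2 is strictly dominated by row s1 (5>2); eliminate s2.
Row s3 is strictly dominated by row s1 (5>-1); eliminate s3.
Only (s1, 2) remains, with payoff 5.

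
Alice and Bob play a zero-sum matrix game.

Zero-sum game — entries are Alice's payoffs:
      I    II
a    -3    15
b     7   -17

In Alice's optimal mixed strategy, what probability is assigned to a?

4/7

Row minima are -3 and -17, so Alice's maximin is -3; column maxima are 7 and 15, so Bob's minimax is 7. These differ, so the equilibrium is in mixed strategies.
Let Alice play a with probability p. Bob is indifferent when −3p + 7(1−p) = 15p − 17(1−p), giving p = 4/7.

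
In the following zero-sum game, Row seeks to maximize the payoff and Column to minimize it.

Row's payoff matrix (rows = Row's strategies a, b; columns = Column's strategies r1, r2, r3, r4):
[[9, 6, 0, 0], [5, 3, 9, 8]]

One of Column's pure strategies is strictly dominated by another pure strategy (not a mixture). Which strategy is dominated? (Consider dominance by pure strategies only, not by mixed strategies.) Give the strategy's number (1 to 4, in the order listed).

1

Column prefers columns that give Row less. Compare r1 with r2: 6 < 9, 3 < 5.
So r2 strictly dominates r1 for Column; r1 is strictly dominated.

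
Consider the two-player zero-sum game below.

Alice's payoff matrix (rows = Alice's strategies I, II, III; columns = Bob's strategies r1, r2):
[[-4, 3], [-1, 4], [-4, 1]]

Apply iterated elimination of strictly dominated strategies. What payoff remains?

Row III is strictly dominated by row II (-1>-4, 4>1); eliminate III.
Column r2 is strictly dominated by r1 for Bob (-4<3, -1<4); eliminate r2.
Row I is strictly dominated by row II (-1>-4); eliminate I.
Only (II, r1) remains, with payoff -1.

-1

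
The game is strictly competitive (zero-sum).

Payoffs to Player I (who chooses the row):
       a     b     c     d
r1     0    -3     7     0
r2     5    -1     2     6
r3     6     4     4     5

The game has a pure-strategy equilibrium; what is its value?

Row minima: -3, -1, 4 → Player I's maximin is 4.
Column maxima: 6, 4, 7, 6 → Player II's minimax is 4.
They coincide at (r3, b), so the value is 4.

4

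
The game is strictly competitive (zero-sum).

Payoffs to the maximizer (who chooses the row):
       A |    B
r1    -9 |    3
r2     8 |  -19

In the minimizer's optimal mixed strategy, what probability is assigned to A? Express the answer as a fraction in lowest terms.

Row minima are -9 and -19, so the maximizer's maximin is -9; column maxima are 8 and 3, so the minimizer's minimax is 3. These differ, so the equilibrium is in mixed strategies.
Let the minimizer play A with probability q. The maximizer is indifferent when −9q + 3(1−q) = 8q − 19(1−q), giving q = 22/39.

22/39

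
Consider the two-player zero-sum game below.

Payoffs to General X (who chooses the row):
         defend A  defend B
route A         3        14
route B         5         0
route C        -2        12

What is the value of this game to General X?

Row route C is strictly dominated by row route A, so General X never plays it.
The remaining 2×2 game on (route A, route B) × (defend A, defend B) has no saddle point. Let General X play route A with probability p; indifference gives 3p + 5(1−p) = 14p, so p = 5/16.
Similarly General Y's optimal q on defend A is 7/8, and the value is 3·(7/8) + (14)·(1/8) = 35/8.

35/8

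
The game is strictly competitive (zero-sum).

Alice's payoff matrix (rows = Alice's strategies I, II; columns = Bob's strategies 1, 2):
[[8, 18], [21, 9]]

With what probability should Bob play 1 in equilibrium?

Row minima are 8 and 9, so Alice's maximin is 9; column maxima are 21 and 18, so Bob's minimax is 18. These differ, so the equilibrium is in mixed strategies.
Let Bob play 1 with probability q. Alice is indifferent when 8q + 18(1−q) = 21q + 9(1−q), giving q = 9/22.

9/22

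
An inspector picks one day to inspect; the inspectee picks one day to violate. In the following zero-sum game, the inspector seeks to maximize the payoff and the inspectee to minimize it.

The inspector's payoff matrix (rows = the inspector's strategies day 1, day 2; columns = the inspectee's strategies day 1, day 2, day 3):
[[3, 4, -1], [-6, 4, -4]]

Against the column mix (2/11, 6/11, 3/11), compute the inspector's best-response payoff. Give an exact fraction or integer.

27/11

day 1: (3)·(2/11) + (4)·(6/11) + (-1)·(3/11) = 27/11.
day 2: (-6)·(2/11) + (4)·(6/11) + (-4)·(3/11) = 0.
The best pure response is day 1 with expected payoff 27/11.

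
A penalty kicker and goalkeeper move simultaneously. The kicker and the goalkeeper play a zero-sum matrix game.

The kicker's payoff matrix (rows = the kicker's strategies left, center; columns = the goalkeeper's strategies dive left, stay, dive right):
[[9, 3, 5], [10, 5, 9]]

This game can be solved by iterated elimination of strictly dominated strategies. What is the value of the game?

Row left is strictly dominated by row center (10>9, 5>3, 9>5); eliminate left.
Column dive left is strictly dominated by stay for the goalkeeper (5<10); eliminate dive left.
Column dive right is strictly dominated by stay for the goalkeeper (5<9); eliminate dive right.
Only (center, stay) remains, with payoff 5.

5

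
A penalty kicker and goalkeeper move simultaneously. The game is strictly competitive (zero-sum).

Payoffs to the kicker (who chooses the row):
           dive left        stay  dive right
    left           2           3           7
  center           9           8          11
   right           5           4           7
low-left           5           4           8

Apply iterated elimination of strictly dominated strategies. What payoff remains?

8

Row left is strictly dominated by row center (9>2, 8>3, 11>7); eliminate left.
Row low-left is strictly dominated by row center (9>5, 8>4, 11>8); eliminate low-left.
Row right is strictly dominated by row center (9>5, 8>4, 11>7); eliminate right.
Column dive left is strictly dominated by stay for the goalkeeper (8<9); eliminate dive left.
Column dive right is strictly dominated by stay for the goalkeeper (8<11); eliminate dive right.
Only (center, stay) remains, with payoff 8.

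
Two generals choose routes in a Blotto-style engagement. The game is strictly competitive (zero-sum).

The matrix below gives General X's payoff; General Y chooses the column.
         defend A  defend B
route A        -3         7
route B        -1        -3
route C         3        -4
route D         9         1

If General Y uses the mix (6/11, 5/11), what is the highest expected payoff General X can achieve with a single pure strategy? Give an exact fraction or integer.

59/11

route A: (-3)·(6/11) + (7)·(5/11) = 17/11.
route B: (-1)·(6/11) + (-3)·(5/11) = -21/11.
route C: (3)·(6/11) + (-4)·(5/11) = -2/11.
route D: (9)·(6/11) + (1)·(5/11) = 59/11.
The best pure response is route D with expected payoff 59/11.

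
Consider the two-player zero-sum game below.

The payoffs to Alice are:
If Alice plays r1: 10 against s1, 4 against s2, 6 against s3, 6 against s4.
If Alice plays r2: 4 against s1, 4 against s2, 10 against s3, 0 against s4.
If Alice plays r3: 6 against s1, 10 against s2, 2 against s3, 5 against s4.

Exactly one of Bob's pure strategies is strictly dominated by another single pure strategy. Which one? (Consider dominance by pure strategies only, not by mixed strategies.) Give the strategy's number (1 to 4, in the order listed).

Bob prefers columns that give Alice less. Compare s1 with s4: 6 < 10, 0 < 4, 5 < 6.
So s4 strictly dominates s1 for Bob; s1 is strictly dominated.

1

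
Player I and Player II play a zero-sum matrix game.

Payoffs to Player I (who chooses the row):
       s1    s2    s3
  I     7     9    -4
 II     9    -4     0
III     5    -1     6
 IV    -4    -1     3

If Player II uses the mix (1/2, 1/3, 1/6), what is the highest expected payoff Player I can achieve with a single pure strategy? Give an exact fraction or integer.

35/6

I: (7)·(1/2) + (9)·(1/3) + (-4)·(1/6) = 35/6.
II: (9)·(1/2) + (-4)·(1/3) + (0)·(1/6) = 19/6.
III: (5)·(1/2) + (-1)·(1/3) + (6)·(1/6) = 19/6.
IV: (-4)·(1/2) + (-1)·(1/3) + (3)·(1/6) = -11/6.
The best pure response is I with expected payoff 35/6.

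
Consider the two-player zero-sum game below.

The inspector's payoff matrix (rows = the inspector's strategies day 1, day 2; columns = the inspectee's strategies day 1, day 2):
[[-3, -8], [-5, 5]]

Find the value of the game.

-11/3

Row minima are -8 and -5, so the inspector's maximin is -5; column maxima are -3 and 5, so the inspectee's minimax is -3. These differ, so the equilibrium is in mixed strategies.
Let the inspector play day 1 with probability p. The inspectee is indifferent when −3p − 5(1−p) = −8p + 5(1−p), giving p = 2/3.
Let the inspectee play day 1 with probability q. The inspector is indifferent when −3q − 8(1−q) = −5q + 5(1−q), giving q = 13/15.
The value is -3·(13/15) + (-8)·(2/15) = -11/3.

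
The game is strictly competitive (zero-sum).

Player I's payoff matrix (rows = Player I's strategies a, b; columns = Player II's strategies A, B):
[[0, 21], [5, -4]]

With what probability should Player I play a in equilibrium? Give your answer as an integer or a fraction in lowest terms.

Row minima are 0 and -4, so Player I's maximin is 0; column maxima are 5 and 21, so Player II's minimax is 5. These differ, so the equilibrium is in mixed strategies.
Let Player I play a with probability p. Player II is indifferent when 5(1−p) = 21p − 4(1−p), giving p = 3/10.

3/10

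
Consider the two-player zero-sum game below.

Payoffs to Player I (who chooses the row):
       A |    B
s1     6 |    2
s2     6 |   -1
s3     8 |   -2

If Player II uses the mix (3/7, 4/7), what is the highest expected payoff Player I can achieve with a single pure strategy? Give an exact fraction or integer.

26/7

s1: (6)·(3/7) + (2)·(4/7) = 26/7.
s2: (6)·(3/7) + (-1)·(4/7) = 2.
s3: (8)·(3/7) + (-2)·(4/7) = 16/7.
The best pure response is s1 with expected payoff 26/7.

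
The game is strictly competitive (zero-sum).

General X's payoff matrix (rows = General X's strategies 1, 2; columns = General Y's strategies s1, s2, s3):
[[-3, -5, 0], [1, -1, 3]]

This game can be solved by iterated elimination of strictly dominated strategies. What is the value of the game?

Row 1 is strictly dominated by row 2 (1>-3, -1>-5, 3>0); eliminate 1.
Column s1 is strictly dominated by s2 for General Y (-1<1); eliminate s1.
Column s3 is strictly dominated by s2 for General Y (-1<3); eliminate s3.
Only (2, s2) remains, with payoff -1.

-1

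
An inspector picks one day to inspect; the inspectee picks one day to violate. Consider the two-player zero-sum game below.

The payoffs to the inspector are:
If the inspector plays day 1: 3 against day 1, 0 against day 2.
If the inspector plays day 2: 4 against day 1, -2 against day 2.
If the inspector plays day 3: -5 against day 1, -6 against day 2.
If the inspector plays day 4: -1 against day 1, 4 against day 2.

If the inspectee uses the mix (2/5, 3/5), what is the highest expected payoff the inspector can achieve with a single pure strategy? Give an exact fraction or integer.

day 1: (3)·(2/5) + (0)·(3/5) = 6/5.
day 2: (4)·(2/5) + (-2)·(3/5) = 2/5.
day 3: (-5)·(2/5) + (-6)·(3/5) = -28/5.
day 4: (-1)·(2/5) + (4)·(3/5) = 2.
The best pure response is day 4 with expected payoff 2.

2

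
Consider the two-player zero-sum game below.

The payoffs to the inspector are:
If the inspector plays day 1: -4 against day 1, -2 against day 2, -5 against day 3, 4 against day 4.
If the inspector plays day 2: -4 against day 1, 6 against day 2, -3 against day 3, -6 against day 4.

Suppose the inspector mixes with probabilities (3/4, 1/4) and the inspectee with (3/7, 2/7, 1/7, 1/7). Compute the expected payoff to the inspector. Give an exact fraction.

-15/7

Against (3/7, 2/7, 1/7, 1/7), each row's expected payoff is day 1: -17/7; day 2: -9/7.
Taking the (3/4, 1/4)-weighted average: (3/4)·(-17/7) + (1/4)·(-9/7) = -15/7.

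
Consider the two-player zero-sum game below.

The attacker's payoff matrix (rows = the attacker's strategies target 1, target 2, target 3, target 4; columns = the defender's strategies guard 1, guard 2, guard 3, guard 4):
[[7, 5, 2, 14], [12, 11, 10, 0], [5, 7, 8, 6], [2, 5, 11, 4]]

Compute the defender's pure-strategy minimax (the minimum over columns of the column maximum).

The worst case (largest entry) in each column is guard 1: 12, guard 2: 11, guard 3: 11, guard 4: 14.
The best (smallest) of these is 11.

11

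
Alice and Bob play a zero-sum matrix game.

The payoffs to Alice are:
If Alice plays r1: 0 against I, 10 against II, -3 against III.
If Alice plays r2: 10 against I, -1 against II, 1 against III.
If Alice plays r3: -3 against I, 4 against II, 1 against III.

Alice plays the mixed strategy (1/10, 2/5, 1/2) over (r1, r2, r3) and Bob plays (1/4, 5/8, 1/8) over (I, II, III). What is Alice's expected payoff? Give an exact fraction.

Against (1/4, 5/8, 1/8), each row's expected payoff is r1: 47/8; r2: 2; r3: 15/8.
Taking the (1/10, 2/5, 1/2)-weighted average: (1/10)·(47/8) + (2/5)·(2) + (1/2)·(15/8) = 93/40.

93/40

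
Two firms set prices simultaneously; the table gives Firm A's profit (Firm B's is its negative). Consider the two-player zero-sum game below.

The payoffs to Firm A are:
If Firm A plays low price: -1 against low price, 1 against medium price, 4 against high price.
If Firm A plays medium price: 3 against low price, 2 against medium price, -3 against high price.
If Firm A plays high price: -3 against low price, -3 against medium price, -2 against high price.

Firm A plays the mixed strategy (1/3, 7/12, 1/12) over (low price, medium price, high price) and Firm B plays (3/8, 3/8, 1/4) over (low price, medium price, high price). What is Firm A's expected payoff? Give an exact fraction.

73/96

Against (3/8, 3/8, 1/4), each row's expected payoff is low price: 1; medium price: 9/8; high price: -11/4.
Taking the (1/3, 7/12, 1/12)-weighted average: (1/3)·(1) + (7/12)·(9/8) + (1/12)·(-11/4) = 73/96.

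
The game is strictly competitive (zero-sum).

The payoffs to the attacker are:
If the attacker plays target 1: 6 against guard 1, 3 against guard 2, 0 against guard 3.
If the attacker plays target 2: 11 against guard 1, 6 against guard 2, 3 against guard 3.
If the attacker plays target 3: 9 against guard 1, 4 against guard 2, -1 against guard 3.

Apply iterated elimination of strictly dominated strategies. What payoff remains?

3

Row target 1 is strictly dominated by row target 2 (11>6, 6>3, 3>0); eliminate target 1.
Column guard 1 is strictly dominated by guard 2 for the defender (6<11, 4<9); eliminate guard 1.
Row target 3 is strictly dominated by row target 2 (6>4, 3>-1); eliminate target 3.
Column guard 2 is strictly dominated by guard 3 for the defender (3<6); eliminate guard 2.
Only (target 2, guard 3) remains, with payoff 3.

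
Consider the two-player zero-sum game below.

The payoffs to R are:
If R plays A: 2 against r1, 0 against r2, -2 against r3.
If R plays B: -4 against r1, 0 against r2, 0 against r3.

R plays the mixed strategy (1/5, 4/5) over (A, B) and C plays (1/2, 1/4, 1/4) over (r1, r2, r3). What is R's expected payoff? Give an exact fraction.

Against (1/2, 1/4, 1/4), each row's expected payoff is A: 1/2; B: -2.
Taking the (1/5, 4/5)-weighted average: (1/5)·(1/2) + (4/5)·(-2) = -3/2.

-3/2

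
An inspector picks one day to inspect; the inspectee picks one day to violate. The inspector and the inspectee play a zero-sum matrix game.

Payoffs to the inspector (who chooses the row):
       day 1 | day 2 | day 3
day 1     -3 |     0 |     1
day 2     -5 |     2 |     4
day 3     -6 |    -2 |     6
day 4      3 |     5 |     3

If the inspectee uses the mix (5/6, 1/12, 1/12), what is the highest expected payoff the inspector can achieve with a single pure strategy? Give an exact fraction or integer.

day 1: (-3)·(5/6) + (0)·(1/12) + (1)·(1/12) = -29/12.
day 2: (-5)·(5/6) + (2)·(1/12) + (4)·(1/12) = -11/3.
day 3: (-6)·(5/6) + (-2)·(1/12) + (6)·(1/12) = -14/3.
day 4: (3)·(5/6) + (5)·(1/12) + (3)·(1/12) = 19/6.
The best pure response is day 4 with expected payoff 19/6.

19/6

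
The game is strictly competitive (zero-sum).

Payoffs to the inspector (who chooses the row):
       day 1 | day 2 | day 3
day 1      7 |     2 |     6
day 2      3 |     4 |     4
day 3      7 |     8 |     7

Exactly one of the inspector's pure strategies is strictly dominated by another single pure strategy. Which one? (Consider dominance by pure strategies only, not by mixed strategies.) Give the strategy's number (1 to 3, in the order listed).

2

Compare day 2 with day 3: 7 > 3, 8 > 4, 7 > 4.
So day 3 strictly dominates day 2 for the inspector; day 2 is strictly dominated.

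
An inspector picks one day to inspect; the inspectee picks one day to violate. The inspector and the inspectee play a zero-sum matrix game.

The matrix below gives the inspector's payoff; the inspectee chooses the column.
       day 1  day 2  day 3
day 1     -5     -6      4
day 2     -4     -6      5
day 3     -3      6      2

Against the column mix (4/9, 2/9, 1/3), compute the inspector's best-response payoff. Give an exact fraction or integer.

2/3

day 1: (-5)·(4/9) + (-6)·(2/9) + (4)·(1/3) = -20/9.
day 2: (-4)·(4/9) + (-6)·(2/9) + (5)·(1/3) = -13/9.
day 3: (-3)·(4/9) + (6)·(2/9) + (2)·(1/3) = 2/3.
The best pure response is day 3 with expected payoff 2/3.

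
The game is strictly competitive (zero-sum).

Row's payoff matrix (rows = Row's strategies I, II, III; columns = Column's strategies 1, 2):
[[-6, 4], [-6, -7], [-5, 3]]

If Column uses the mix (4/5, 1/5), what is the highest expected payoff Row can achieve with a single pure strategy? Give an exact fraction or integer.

-17/5

I: (-6)·(4/5) + (4)·(1/5) = -4.
II: (-6)·(4/5) + (-7)·(1/5) = -31/5.
III: (-5)·(4/5) + (3)·(1/5) = -17/5.
The best pure response is III with expected payoff -17/5.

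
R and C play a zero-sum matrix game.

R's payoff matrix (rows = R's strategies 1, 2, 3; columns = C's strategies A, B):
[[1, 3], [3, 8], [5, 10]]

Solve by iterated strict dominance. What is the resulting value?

5

Row 2 is strictly dominated by row 3 (5>3, 10>8); eliminate 2.
Column B is strictly dominated by A for C (1<3, 5<10); eliminate B.
Row 1 is strictly dominated by row 3 (5>1); eliminate 1.
Only (3, A) remains, with payoff 5.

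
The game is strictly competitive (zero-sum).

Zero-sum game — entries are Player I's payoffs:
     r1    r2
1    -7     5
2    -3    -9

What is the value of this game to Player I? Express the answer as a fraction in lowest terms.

Row minima are -7 and -9, so Player I's maximin is -7; column maxima are -3 and 5, so Player II's minimax is -3. These differ, so the equilibrium is in mixed strategies.
Let Player I play 1 with probability p. Player II is indifferent when −7p − 3(1−p) = 5p − 9(1−p), giving p = 1/3.
Let Player II play r1 with probability q. Player I is indifferent when −7q + 5(1−q) = −3q − 9(1−q), giving q = 7/9.
The value is -7·(7/9) + (5)·(2/9) = -13/3.

-13/3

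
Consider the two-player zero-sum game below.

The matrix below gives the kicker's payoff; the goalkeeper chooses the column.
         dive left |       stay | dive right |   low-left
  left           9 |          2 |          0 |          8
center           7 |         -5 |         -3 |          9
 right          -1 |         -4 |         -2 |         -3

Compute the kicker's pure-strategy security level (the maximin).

The worst-case payoff for each row is left: 0, center: -5, right: -4.
The best of these is 0.

0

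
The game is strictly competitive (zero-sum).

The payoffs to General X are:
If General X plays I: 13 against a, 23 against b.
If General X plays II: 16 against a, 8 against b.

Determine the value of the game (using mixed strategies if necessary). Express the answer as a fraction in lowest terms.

44/3

Row minima are 13 and 8, so General X's maximin is 13; column maxima are 16 and 23, so General Y's minimax is 16. These differ, so the equilibrium is in mixed strategies.
Let General X play I with probability p. General Y is indifferent when 13p + 16(1−p) = 23p + 8(1−p), giving p = 4/9.
Let General Y play a with probability q. General X is indifferent when 13q + 23(1−q) = 16q + 8(1−q), giving q = 5/6.
The value is 13·(5/6) + (23)·(1/6) = 44/3.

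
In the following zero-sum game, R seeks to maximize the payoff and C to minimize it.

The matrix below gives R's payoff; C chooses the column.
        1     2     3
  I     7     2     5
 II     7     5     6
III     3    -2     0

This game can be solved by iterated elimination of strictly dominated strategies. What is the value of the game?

5

Row III is strictly dominated by row I (7>3, 2>-2, 5>0); eliminate III.
Column 1 is strictly dominated by 2 for C (2<7, 5<7); eliminate 1.
Row I is strictly dominated by row II (5>2, 6>5); eliminate I.
Column 3 is strictly dominated by 2 for C (5<6); eliminate 3.
Only (II, 2) remains, with payoff 5.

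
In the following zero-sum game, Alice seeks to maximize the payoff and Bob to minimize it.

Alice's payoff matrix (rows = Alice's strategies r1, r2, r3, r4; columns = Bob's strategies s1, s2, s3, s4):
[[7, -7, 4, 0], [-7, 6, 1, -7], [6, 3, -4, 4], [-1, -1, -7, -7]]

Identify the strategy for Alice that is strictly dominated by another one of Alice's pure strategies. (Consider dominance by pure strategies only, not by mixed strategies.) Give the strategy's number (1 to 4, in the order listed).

4

Compare r4 with r3: 6 > -1, 3 > -1, -4 > -7, 4 > -7.
So r3 strictly dominates r4 for Alice; r4 is strictly dominated.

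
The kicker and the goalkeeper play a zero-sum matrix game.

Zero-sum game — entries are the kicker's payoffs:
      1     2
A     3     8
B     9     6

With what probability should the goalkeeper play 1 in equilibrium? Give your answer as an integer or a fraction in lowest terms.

1/4

Row minima are 3 and 6, so the kicker's maximin is 6; column maxima are 9 and 8, so the goalkeeper's minimax is 8. These differ, so the equilibrium is in mixed strategies.
Let the goalkeeper play 1 with probability q. The kicker is indifferent when 3q + 8(1−q) = 9q + 6(1−q), giving q = 1/4.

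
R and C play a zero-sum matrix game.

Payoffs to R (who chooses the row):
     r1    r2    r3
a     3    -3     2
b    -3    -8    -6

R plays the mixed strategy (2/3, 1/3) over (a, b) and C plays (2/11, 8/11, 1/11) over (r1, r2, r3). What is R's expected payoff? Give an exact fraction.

-36/11

Against (2/11, 8/11, 1/11), each row's expected payoff is a: -16/11; b: -76/11.
Taking the (2/3, 1/3)-weighted average: (2/3)·(-16/11) + (1/3)·(-76/11) = -36/11.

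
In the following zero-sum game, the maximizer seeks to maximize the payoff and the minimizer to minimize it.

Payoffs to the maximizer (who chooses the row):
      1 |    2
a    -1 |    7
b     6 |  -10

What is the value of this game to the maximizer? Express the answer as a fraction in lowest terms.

Row minima are -1 and -10, so the maximizer's maximin is -1; column maxima are 6 and 7, so the minimizer's minimax is 6. These differ, so the equilibrium is in mixed strategies.
Let the maximizer play a with probability p. The minimizer is indifferent when −p + 6(1−p) = 7p − 10(1−p), giving p = 2/3.
Let the minimizer play 1 with probability q. The maximizer is indifferent when −q + 7(1−q) = 6q − 10(1−q), giving q = 17/24.
The value is -1·(17/24) + (7)·(7/24) = 4/3.

4/3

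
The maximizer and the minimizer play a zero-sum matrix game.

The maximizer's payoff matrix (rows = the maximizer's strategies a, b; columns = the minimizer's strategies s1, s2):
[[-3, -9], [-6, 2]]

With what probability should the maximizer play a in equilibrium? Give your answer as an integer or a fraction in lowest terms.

4/7

Row minima are -9 and -6, so the maximizer's maximin is -6; column maxima are -3 and 2, so the minimizer's minimax is -3. These differ, so the equilibrium is in mixed strategies.
Let the maximizer play a with probability p. The minimizer is indifferent when −3p − 6(1−p) = −9p + 2(1−p), giving p = 4/7.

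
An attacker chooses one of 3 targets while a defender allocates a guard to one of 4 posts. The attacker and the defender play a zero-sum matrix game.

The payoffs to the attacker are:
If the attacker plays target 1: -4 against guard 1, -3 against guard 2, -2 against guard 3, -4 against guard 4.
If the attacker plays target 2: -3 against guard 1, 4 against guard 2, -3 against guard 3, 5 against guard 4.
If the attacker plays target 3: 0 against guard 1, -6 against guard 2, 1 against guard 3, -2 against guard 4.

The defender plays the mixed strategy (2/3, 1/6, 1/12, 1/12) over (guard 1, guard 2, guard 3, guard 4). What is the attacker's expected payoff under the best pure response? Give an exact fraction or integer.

target 1: (-4)·(2/3) + (-3)·(1/6) + (-2)·(1/12) + (-4)·(1/12) = -11/3.
target 2: (-3)·(2/3) + (4)·(1/6) + (-3)·(1/12) + (5)·(1/12) = -7/6.
target 3: (0)·(2/3) + (-6)·(1/6) + (1)·(1/12) + (-2)·(1/12) = -13/12.
The best pure response is target 3 with expected payoff -13/12.

-13/12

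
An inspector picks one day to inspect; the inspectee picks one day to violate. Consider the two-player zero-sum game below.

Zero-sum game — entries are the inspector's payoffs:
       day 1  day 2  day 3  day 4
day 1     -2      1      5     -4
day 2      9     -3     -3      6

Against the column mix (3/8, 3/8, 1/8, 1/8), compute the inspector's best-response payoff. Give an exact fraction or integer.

21/8

day 1: (-2)·(3/8) + (1)·(3/8) + (5)·(1/8) + (-4)·(1/8) = -1/4.
day 2: (9)·(3/8) + (-3)·(3/8) + (-3)·(1/8) + (6)·(1/8) = 21/8.
The best pure response is day 2 with expected payoff 21/8.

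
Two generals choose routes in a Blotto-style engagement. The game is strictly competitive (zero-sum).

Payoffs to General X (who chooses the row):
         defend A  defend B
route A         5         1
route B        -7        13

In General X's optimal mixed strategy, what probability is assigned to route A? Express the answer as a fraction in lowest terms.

5/6

Row minima are 1 and -7, so General X's maximin is 1; column maxima are 5 and 13, so General Y's minimax is 5. These differ, so the equilibrium is in mixed strategies.
Let General X play route A with probability p. General Y is indifferent when 5p − 7(1−p) = p + 13(1−p), giving p = 5/6.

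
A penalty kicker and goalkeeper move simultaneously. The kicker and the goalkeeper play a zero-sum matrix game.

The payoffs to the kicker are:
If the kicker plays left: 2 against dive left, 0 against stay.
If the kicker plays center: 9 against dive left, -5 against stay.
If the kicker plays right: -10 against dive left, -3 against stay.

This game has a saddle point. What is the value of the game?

Row minima: 0, -5, -10 → the kicker's maximin is 0.
Column maxima: 9, 0 → the goalkeeper's minimax is 0.
They coincide at (left, stay), so the value is 0.

0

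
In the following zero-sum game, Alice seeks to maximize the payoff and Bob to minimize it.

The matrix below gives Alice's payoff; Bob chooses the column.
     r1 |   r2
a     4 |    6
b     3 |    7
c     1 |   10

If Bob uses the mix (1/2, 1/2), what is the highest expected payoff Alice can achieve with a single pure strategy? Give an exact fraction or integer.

a: (4)·(1/2) + (6)·(1/2) = 5.
b: (3)·(1/2) + (7)·(1/2) = 5.
c: (1)·(1/2) + (10)·(1/2) = 11/2.
The best pure response is c with expected payoff 11/2.

11/2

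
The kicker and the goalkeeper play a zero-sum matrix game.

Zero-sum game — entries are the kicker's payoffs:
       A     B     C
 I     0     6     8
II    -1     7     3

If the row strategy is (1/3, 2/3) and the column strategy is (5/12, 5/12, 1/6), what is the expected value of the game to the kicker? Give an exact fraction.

Against (5/12, 5/12, 1/6), each row's expected payoff is I: 23/6; II: 3.
Taking the (1/3, 2/3)-weighted average: (1/3)·(23/6) + (2/3)·(3) = 59/18.

59/18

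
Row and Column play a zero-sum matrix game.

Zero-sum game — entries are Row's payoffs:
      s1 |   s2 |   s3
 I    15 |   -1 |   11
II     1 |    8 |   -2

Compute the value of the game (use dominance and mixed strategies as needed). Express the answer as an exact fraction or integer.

43/11

Column s1 is strictly dominated by s3 for Column (it gives Row more in every row).
The remaining 2×2 game on (I, II) × (s2, s3) has no saddle point. Let Row play I with probability p; indifference gives −p + 8(1−p) = 11p − 2(1−p), so p = 5/11.
Similarly Column's optimal q on s2 is 13/22, and the value is -1·(13/22) + (11)·(9/22) = 43/11.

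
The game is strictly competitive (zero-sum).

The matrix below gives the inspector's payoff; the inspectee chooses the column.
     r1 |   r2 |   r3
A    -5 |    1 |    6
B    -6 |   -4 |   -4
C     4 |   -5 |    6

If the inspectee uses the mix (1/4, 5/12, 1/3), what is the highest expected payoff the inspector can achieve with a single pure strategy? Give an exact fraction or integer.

7/6

A: (-5)·(1/4) + (1)·(5/12) + (6)·(1/3) = 7/6.
B: (-6)·(1/4) + (-4)·(5/12) + (-4)·(1/3) = -9/2.
C: (4)·(1/4) + (-5)·(5/12) + (6)·(1/3) = 11/12.
The best pure response is A with expected payoff 7/6.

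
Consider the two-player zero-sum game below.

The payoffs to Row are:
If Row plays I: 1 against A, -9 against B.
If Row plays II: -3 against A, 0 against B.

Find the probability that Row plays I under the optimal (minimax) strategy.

Row minima are -9 and -3, so Row's maximin is -3; column maxima are 1 and 0, so Column's minimax is 0. These differ, so the equilibrium is in mixed strategies.
Let Row play I with probability p. Column is indifferent when p − 3(1−p) = −9p, giving p = 3/13.

3/13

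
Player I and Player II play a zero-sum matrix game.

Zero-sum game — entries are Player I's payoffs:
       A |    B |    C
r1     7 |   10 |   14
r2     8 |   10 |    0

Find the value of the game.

112/15

Column B is strictly dominated by A for Player II (it gives Player I more in every row).
The remaining 2×2 game on (r1, r2) × (A, C) has no saddle point. Let Player I play r1 with probability p; indifference gives 7p + 8(1−p) = 14p, so p = 8/15.
Similarly Player II's optimal q on A is 14/15, and the value is 7·(14/15) + (14)·(1/15) = 112/15.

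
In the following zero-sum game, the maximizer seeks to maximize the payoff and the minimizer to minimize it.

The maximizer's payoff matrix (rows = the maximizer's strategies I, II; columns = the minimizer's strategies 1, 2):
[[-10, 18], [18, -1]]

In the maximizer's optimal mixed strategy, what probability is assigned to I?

19/47

Row minima are -10 and -1, so the maximizer's maximin is -1; column maxima are 18 and 18, so the minimizer's minimax is 18. These differ, so the equilibrium is in mixed strategies.
Let the maximizer play I with probability p. The minimizer is indifferent when −10p + 18(1−p) = 18p − (1−p), giving p = 19/47.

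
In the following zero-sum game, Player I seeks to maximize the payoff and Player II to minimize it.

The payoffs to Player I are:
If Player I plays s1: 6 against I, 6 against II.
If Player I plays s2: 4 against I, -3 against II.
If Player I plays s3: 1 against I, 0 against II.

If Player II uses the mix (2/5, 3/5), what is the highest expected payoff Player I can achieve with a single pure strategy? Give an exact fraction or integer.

s1: (6)·(2/5) + (6)·(3/5) = 6.
s2: (4)·(2/5) + (-3)·(3/5) = -1/5.
s3: (1)·(2/5) + (0)·(3/5) = 2/5.
The best pure response is s1 with expected payoff 6.

6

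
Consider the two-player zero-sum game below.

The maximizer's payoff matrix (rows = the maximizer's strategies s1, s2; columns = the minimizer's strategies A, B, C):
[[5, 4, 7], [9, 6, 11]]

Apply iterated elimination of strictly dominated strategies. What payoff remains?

Column C is strictly dominated by A for the minimizer (5<7, 9<11); eliminate C.
Column A is strictly dominated by B for the minimizer (4<5, 6<9); eliminate A.
Row s1 is strictly dominated by row s2 (6>4); eliminate s1.
Only (s2, B) remains, with payoff 6.

6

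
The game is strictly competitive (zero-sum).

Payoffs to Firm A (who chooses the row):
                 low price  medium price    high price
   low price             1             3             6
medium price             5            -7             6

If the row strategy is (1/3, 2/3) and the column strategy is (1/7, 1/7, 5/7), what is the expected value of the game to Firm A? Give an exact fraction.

30/7

Against (1/7, 1/7, 5/7), each row's expected payoff is low price: 34/7; medium price: 4.
Taking the (1/3, 2/3)-weighted average: (1/3)·(34/7) + (2/3)·(4) = 30/7.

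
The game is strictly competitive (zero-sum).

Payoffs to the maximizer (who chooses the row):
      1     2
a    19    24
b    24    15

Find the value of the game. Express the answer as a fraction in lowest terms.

Row minima are 19 and 15, so the maximizer's maximin is 19; column maxima are 24 and 24, so the minimizer's minimax is 24. These differ, so the equilibrium is in mixed strategies.
Let the maximizer play a with probability p. The minimizer is indifferent when 19p + 24(1−p) = 24p + 15(1−p), giving p = 9/14.
Let the minimizer play 1 with probability q. The maximizer is indifferent when 19q + 24(1−q) = 24q + 15(1−q), giving q = 9/14.
The value is 19·(9/14) + (24)·(5/14) = 291/14.

291/14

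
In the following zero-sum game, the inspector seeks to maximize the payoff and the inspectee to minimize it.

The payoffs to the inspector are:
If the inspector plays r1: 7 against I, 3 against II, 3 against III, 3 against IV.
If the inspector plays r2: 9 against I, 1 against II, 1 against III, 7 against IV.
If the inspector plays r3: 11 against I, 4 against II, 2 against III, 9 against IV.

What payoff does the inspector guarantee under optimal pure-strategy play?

3

Row minima: 3, 1, 2 → the inspector's maximin is 3.
Column maxima: 11, 4, 3, 9 → the inspectee's minimax is 3.
They coincide at (r1, III), so the value is 3.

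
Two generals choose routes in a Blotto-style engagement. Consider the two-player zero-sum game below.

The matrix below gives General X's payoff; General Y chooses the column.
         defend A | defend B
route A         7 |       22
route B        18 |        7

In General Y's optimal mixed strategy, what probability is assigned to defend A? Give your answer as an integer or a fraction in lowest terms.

15/26

Row minima are 7 and 7, so General X's maximin is 7; column maxima are 18 and 22, so General Y's minimax is 18. These differ, so the equilibrium is in mixed strategies.
Let General Y play defend A with probability q. General X is indifferent when 7q + 22(1−q) = 18q + 7(1−q), giving q = 15/26.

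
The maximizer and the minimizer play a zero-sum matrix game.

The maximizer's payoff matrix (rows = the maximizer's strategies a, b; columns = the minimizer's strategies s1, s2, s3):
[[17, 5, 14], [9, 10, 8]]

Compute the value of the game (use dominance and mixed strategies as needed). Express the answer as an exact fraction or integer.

Column s1 is strictly dominated by s3 for the minimizer (it gives the maximizer more in every row).
The remaining 2×2 game on (a, b) × (s2, s3) has no saddle point. Let the maximizer play a with probability p; indifference gives 5p + 10(1−p) = 14p + 8(1−p), so p = 2/11.
Similarly the minimizer's optimal q on s2 is 6/11, and the value is 5·(6/11) + (14)·(5/11) = 100/11.

100/11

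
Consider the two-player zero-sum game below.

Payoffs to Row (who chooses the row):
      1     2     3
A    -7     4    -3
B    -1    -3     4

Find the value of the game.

-25/13

Column 3 is strictly dominated by 1 for Column (it gives Row more in every row).
The remaining 2×2 game on (A, B) × (1, 2) has no saddle point. Let Row play A with probability p; indifference gives −7p − (1−p) = 4p − 3(1−p), so p = 2/13.
Similarly Column's optimal q on 1 is 7/13, and the value is -7·(7/13) + (4)·(6/13) = -25/13.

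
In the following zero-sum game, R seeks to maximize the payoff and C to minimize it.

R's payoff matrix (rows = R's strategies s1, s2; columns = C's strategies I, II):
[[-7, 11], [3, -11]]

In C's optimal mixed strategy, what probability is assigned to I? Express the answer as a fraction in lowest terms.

11/16

Row minima are -7 and -11, so R's maximin is -7; column maxima are 3 and 11, so C's minimax is 3. These differ, so the equilibrium is in mixed strategies.
Let C play I with probability q. R is indifferent when −7q + 11(1−q) = 3q − 11(1−q), giving q = 11/16.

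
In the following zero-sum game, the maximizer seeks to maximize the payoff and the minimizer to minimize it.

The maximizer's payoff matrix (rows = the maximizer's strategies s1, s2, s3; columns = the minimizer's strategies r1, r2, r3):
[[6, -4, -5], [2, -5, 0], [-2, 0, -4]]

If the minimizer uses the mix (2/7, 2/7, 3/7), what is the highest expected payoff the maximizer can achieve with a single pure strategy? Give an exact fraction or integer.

s1: (6)·(2/7) + (-4)·(2/7) + (-5)·(3/7) = -11/7.
s2: (2)·(2/7) + (-5)·(2/7) + (0)·(3/7) = -6/7.
s3: (-2)·(2/7) + (0)·(2/7) + (-4)·(3/7) = -16/7.
The best pure response is s2 with expected payoff -6/7.

-6/7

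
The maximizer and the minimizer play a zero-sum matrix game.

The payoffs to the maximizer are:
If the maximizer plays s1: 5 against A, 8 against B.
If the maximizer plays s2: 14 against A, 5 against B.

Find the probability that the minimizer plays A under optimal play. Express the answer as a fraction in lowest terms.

1/4

Row minima are 5 and 5, so the maximizer's maximin is 5; column maxima are 14 and 8, so the minimizer's minimax is 8. These differ, so the equilibrium is in mixed strategies.
Let the minimizer play A with probability q. The maximizer is indifferent when 5q + 8(1−q) = 14q + 5(1−q), giving q = 1/4.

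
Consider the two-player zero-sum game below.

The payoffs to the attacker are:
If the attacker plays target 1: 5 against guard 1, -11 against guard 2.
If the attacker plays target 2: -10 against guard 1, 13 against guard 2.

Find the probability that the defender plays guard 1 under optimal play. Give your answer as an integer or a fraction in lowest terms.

Row minima are -11 and -10, so the attacker's maximin is -10; column maxima are 5 and 13, so the defender's minimax is 5. These differ, so the equilibrium is in mixed strategies.
Let the defender play guard 1 with probability q. The attacker is indifferent when 5q − 11(1−q) = −10q + 13(1−q), giving q = 8/13.

8/13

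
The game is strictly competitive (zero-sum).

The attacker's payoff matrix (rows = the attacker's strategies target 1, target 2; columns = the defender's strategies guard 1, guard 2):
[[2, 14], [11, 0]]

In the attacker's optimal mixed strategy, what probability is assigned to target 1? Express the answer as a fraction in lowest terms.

11/23

Row minima are 2 and 0, so the attacker's maximin is 2; column maxima are 11 and 14, so the defender's minimax is 11. These differ, so the equilibrium is in mixed strategies.
Let the attacker play target 1 with probability p. The defender is indifferent when 2p + 11(1−p) = 14p, giving p = 11/23.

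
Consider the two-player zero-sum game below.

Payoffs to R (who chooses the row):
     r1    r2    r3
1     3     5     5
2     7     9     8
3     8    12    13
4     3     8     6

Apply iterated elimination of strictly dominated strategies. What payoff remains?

8

Column r3 is strictly dominated by r1 for C (3<5, 7<8, 8<13, 3<6); eliminate r3.
Column r2 is strictly dominated by r1 for C (3<5, 7<9, 8<12, 3<8); eliminate r2.
Row 1 is strictly dominated by row 2 (7>3); eliminate 1.
Row 4 is strictly dominated by row 2 (7>3); eliminate 4.
Row 2 is strictly dominated by row 3 (8>7); eliminate 2.
Only (3, r1) remains, with payoff 8.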